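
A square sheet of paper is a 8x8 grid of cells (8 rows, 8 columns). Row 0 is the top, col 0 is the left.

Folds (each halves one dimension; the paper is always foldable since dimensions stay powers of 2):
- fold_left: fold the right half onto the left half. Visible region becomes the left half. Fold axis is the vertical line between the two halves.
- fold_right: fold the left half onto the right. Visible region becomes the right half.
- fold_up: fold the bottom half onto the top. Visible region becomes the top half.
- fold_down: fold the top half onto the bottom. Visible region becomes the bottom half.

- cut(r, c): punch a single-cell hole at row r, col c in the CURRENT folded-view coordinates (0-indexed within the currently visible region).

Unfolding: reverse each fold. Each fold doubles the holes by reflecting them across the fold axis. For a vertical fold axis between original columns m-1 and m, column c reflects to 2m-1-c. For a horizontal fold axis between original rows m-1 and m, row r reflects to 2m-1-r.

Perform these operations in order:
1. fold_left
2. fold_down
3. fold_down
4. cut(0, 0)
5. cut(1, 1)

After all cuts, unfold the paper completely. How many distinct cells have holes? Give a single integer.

Op 1 fold_left: fold axis v@4; visible region now rows[0,8) x cols[0,4) = 8x4
Op 2 fold_down: fold axis h@4; visible region now rows[4,8) x cols[0,4) = 4x4
Op 3 fold_down: fold axis h@6; visible region now rows[6,8) x cols[0,4) = 2x4
Op 4 cut(0, 0): punch at orig (6,0); cuts so far [(6, 0)]; region rows[6,8) x cols[0,4) = 2x4
Op 5 cut(1, 1): punch at orig (7,1); cuts so far [(6, 0), (7, 1)]; region rows[6,8) x cols[0,4) = 2x4
Unfold 1 (reflect across h@6): 4 holes -> [(4, 1), (5, 0), (6, 0), (7, 1)]
Unfold 2 (reflect across h@4): 8 holes -> [(0, 1), (1, 0), (2, 0), (3, 1), (4, 1), (5, 0), (6, 0), (7, 1)]
Unfold 3 (reflect across v@4): 16 holes -> [(0, 1), (0, 6), (1, 0), (1, 7), (2, 0), (2, 7), (3, 1), (3, 6), (4, 1), (4, 6), (5, 0), (5, 7), (6, 0), (6, 7), (7, 1), (7, 6)]

Answer: 16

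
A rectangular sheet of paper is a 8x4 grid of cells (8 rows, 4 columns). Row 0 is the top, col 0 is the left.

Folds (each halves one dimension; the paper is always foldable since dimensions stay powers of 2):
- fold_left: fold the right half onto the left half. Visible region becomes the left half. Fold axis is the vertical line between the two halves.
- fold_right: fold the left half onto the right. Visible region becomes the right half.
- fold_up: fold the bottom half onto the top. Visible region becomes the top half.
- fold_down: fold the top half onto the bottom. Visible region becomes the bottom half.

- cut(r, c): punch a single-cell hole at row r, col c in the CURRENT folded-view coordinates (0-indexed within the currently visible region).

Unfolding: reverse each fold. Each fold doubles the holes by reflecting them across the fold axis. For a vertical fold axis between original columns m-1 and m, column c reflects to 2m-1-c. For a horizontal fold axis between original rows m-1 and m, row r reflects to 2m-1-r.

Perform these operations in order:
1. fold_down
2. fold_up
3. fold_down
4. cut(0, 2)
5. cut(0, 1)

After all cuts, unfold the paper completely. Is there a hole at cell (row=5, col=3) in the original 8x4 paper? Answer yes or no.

Answer: no

Derivation:
Op 1 fold_down: fold axis h@4; visible region now rows[4,8) x cols[0,4) = 4x4
Op 2 fold_up: fold axis h@6; visible region now rows[4,6) x cols[0,4) = 2x4
Op 3 fold_down: fold axis h@5; visible region now rows[5,6) x cols[0,4) = 1x4
Op 4 cut(0, 2): punch at orig (5,2); cuts so far [(5, 2)]; region rows[5,6) x cols[0,4) = 1x4
Op 5 cut(0, 1): punch at orig (5,1); cuts so far [(5, 1), (5, 2)]; region rows[5,6) x cols[0,4) = 1x4
Unfold 1 (reflect across h@5): 4 holes -> [(4, 1), (4, 2), (5, 1), (5, 2)]
Unfold 2 (reflect across h@6): 8 holes -> [(4, 1), (4, 2), (5, 1), (5, 2), (6, 1), (6, 2), (7, 1), (7, 2)]
Unfold 3 (reflect across h@4): 16 holes -> [(0, 1), (0, 2), (1, 1), (1, 2), (2, 1), (2, 2), (3, 1), (3, 2), (4, 1), (4, 2), (5, 1), (5, 2), (6, 1), (6, 2), (7, 1), (7, 2)]
Holes: [(0, 1), (0, 2), (1, 1), (1, 2), (2, 1), (2, 2), (3, 1), (3, 2), (4, 1), (4, 2), (5, 1), (5, 2), (6, 1), (6, 2), (7, 1), (7, 2)]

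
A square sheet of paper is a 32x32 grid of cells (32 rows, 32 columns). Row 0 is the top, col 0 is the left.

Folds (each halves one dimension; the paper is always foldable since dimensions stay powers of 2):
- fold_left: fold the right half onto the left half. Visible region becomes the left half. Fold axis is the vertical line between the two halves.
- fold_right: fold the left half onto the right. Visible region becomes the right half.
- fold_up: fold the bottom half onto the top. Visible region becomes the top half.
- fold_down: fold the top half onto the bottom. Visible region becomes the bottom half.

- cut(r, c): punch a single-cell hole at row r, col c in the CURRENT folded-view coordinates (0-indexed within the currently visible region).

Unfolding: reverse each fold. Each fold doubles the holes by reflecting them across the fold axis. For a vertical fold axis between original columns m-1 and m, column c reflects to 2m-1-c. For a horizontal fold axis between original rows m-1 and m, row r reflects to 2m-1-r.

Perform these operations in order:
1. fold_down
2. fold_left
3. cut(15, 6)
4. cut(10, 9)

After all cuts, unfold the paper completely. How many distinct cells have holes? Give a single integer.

Answer: 8

Derivation:
Op 1 fold_down: fold axis h@16; visible region now rows[16,32) x cols[0,32) = 16x32
Op 2 fold_left: fold axis v@16; visible region now rows[16,32) x cols[0,16) = 16x16
Op 3 cut(15, 6): punch at orig (31,6); cuts so far [(31, 6)]; region rows[16,32) x cols[0,16) = 16x16
Op 4 cut(10, 9): punch at orig (26,9); cuts so far [(26, 9), (31, 6)]; region rows[16,32) x cols[0,16) = 16x16
Unfold 1 (reflect across v@16): 4 holes -> [(26, 9), (26, 22), (31, 6), (31, 25)]
Unfold 2 (reflect across h@16): 8 holes -> [(0, 6), (0, 25), (5, 9), (5, 22), (26, 9), (26, 22), (31, 6), (31, 25)]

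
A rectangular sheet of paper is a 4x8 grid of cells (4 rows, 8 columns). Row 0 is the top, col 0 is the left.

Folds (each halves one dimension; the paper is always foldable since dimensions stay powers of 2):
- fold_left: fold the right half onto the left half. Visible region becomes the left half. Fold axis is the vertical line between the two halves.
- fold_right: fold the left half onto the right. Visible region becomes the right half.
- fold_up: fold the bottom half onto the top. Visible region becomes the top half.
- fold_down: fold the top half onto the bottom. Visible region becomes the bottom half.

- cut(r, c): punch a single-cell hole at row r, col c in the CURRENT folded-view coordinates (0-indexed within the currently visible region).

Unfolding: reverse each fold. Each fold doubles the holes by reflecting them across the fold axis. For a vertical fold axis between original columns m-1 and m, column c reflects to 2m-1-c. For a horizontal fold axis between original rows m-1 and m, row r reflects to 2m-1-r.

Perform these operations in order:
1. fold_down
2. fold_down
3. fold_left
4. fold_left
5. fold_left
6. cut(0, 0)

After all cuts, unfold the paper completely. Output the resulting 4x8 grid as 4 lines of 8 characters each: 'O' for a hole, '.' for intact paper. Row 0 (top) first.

Answer: OOOOOOOO
OOOOOOOO
OOOOOOOO
OOOOOOOO

Derivation:
Op 1 fold_down: fold axis h@2; visible region now rows[2,4) x cols[0,8) = 2x8
Op 2 fold_down: fold axis h@3; visible region now rows[3,4) x cols[0,8) = 1x8
Op 3 fold_left: fold axis v@4; visible region now rows[3,4) x cols[0,4) = 1x4
Op 4 fold_left: fold axis v@2; visible region now rows[3,4) x cols[0,2) = 1x2
Op 5 fold_left: fold axis v@1; visible region now rows[3,4) x cols[0,1) = 1x1
Op 6 cut(0, 0): punch at orig (3,0); cuts so far [(3, 0)]; region rows[3,4) x cols[0,1) = 1x1
Unfold 1 (reflect across v@1): 2 holes -> [(3, 0), (3, 1)]
Unfold 2 (reflect across v@2): 4 holes -> [(3, 0), (3, 1), (3, 2), (3, 3)]
Unfold 3 (reflect across v@4): 8 holes -> [(3, 0), (3, 1), (3, 2), (3, 3), (3, 4), (3, 5), (3, 6), (3, 7)]
Unfold 4 (reflect across h@3): 16 holes -> [(2, 0), (2, 1), (2, 2), (2, 3), (2, 4), (2, 5), (2, 6), (2, 7), (3, 0), (3, 1), (3, 2), (3, 3), (3, 4), (3, 5), (3, 6), (3, 7)]
Unfold 5 (reflect across h@2): 32 holes -> [(0, 0), (0, 1), (0, 2), (0, 3), (0, 4), (0, 5), (0, 6), (0, 7), (1, 0), (1, 1), (1, 2), (1, 3), (1, 4), (1, 5), (1, 6), (1, 7), (2, 0), (2, 1), (2, 2), (2, 3), (2, 4), (2, 5), (2, 6), (2, 7), (3, 0), (3, 1), (3, 2), (3, 3), (3, 4), (3, 5), (3, 6), (3, 7)]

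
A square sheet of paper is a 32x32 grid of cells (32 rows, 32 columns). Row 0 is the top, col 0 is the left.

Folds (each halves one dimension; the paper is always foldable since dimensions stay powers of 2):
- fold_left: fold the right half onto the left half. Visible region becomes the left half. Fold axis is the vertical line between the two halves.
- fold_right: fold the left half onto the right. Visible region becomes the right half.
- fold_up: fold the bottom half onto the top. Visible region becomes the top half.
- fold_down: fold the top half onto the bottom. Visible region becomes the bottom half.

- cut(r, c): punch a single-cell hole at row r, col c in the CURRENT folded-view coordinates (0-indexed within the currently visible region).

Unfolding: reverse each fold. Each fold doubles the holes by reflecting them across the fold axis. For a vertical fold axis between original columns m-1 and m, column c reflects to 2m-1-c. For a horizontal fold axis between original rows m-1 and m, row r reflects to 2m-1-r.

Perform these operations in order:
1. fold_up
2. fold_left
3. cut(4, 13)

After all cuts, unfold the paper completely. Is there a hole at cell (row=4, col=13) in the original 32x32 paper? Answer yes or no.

Op 1 fold_up: fold axis h@16; visible region now rows[0,16) x cols[0,32) = 16x32
Op 2 fold_left: fold axis v@16; visible region now rows[0,16) x cols[0,16) = 16x16
Op 3 cut(4, 13): punch at orig (4,13); cuts so far [(4, 13)]; region rows[0,16) x cols[0,16) = 16x16
Unfold 1 (reflect across v@16): 2 holes -> [(4, 13), (4, 18)]
Unfold 2 (reflect across h@16): 4 holes -> [(4, 13), (4, 18), (27, 13), (27, 18)]
Holes: [(4, 13), (4, 18), (27, 13), (27, 18)]

Answer: yes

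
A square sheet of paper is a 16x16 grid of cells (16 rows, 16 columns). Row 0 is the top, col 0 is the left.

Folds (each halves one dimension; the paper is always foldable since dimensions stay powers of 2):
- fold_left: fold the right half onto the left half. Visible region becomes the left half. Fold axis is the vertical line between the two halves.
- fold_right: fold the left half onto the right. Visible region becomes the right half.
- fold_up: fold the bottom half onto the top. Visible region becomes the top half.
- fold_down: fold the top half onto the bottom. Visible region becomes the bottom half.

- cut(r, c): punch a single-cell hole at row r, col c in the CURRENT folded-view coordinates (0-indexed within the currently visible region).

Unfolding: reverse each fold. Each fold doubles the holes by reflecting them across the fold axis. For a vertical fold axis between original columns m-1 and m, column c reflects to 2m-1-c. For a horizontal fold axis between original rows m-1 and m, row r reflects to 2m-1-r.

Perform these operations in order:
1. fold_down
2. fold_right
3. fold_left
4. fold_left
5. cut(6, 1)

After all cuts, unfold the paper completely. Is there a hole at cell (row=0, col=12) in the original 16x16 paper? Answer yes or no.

Op 1 fold_down: fold axis h@8; visible region now rows[8,16) x cols[0,16) = 8x16
Op 2 fold_right: fold axis v@8; visible region now rows[8,16) x cols[8,16) = 8x8
Op 3 fold_left: fold axis v@12; visible region now rows[8,16) x cols[8,12) = 8x4
Op 4 fold_left: fold axis v@10; visible region now rows[8,16) x cols[8,10) = 8x2
Op 5 cut(6, 1): punch at orig (14,9); cuts so far [(14, 9)]; region rows[8,16) x cols[8,10) = 8x2
Unfold 1 (reflect across v@10): 2 holes -> [(14, 9), (14, 10)]
Unfold 2 (reflect across v@12): 4 holes -> [(14, 9), (14, 10), (14, 13), (14, 14)]
Unfold 3 (reflect across v@8): 8 holes -> [(14, 1), (14, 2), (14, 5), (14, 6), (14, 9), (14, 10), (14, 13), (14, 14)]
Unfold 4 (reflect across h@8): 16 holes -> [(1, 1), (1, 2), (1, 5), (1, 6), (1, 9), (1, 10), (1, 13), (1, 14), (14, 1), (14, 2), (14, 5), (14, 6), (14, 9), (14, 10), (14, 13), (14, 14)]
Holes: [(1, 1), (1, 2), (1, 5), (1, 6), (1, 9), (1, 10), (1, 13), (1, 14), (14, 1), (14, 2), (14, 5), (14, 6), (14, 9), (14, 10), (14, 13), (14, 14)]

Answer: no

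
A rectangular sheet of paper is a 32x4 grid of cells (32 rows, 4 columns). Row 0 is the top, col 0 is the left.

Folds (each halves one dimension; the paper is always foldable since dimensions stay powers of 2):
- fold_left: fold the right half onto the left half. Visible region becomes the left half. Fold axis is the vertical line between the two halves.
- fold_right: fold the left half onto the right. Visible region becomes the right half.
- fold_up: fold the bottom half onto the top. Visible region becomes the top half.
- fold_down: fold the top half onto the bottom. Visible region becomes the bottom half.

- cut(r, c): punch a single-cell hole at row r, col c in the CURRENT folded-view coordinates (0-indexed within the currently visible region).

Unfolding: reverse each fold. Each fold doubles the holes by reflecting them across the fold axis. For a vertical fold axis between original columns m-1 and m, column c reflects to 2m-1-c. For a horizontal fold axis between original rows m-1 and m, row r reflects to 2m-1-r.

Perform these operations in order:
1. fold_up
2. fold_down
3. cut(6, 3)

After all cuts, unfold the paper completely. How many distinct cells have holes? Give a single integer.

Op 1 fold_up: fold axis h@16; visible region now rows[0,16) x cols[0,4) = 16x4
Op 2 fold_down: fold axis h@8; visible region now rows[8,16) x cols[0,4) = 8x4
Op 3 cut(6, 3): punch at orig (14,3); cuts so far [(14, 3)]; region rows[8,16) x cols[0,4) = 8x4
Unfold 1 (reflect across h@8): 2 holes -> [(1, 3), (14, 3)]
Unfold 2 (reflect across h@16): 4 holes -> [(1, 3), (14, 3), (17, 3), (30, 3)]

Answer: 4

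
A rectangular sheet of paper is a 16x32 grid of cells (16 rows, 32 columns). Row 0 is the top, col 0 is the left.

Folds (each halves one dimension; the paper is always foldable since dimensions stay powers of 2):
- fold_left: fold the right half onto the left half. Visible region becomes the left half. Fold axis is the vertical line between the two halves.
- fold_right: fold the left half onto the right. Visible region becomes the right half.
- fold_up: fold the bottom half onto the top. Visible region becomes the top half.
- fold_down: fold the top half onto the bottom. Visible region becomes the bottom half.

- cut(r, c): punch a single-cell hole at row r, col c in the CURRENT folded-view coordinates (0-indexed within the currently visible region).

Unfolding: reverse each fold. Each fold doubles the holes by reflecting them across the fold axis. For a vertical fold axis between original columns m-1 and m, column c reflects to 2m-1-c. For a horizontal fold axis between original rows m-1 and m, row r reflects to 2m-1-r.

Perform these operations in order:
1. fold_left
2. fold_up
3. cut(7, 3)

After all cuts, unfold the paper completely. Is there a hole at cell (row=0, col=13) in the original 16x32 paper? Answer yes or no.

Answer: no

Derivation:
Op 1 fold_left: fold axis v@16; visible region now rows[0,16) x cols[0,16) = 16x16
Op 2 fold_up: fold axis h@8; visible region now rows[0,8) x cols[0,16) = 8x16
Op 3 cut(7, 3): punch at orig (7,3); cuts so far [(7, 3)]; region rows[0,8) x cols[0,16) = 8x16
Unfold 1 (reflect across h@8): 2 holes -> [(7, 3), (8, 3)]
Unfold 2 (reflect across v@16): 4 holes -> [(7, 3), (7, 28), (8, 3), (8, 28)]
Holes: [(7, 3), (7, 28), (8, 3), (8, 28)]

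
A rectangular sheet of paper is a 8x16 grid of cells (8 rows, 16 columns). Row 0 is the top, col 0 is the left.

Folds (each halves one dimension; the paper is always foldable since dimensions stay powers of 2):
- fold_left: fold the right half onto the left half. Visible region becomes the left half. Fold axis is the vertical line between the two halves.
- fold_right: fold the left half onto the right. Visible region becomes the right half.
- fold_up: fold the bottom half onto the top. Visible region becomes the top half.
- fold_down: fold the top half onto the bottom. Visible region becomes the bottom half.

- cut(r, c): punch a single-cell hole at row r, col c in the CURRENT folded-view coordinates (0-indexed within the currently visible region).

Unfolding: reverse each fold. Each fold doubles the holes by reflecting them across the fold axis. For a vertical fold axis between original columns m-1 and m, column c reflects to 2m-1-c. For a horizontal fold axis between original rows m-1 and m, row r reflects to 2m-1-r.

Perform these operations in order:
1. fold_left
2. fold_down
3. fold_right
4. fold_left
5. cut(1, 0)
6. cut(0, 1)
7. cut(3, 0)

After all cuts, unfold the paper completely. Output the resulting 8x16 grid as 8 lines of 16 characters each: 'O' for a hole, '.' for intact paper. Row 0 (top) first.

Op 1 fold_left: fold axis v@8; visible region now rows[0,8) x cols[0,8) = 8x8
Op 2 fold_down: fold axis h@4; visible region now rows[4,8) x cols[0,8) = 4x8
Op 3 fold_right: fold axis v@4; visible region now rows[4,8) x cols[4,8) = 4x4
Op 4 fold_left: fold axis v@6; visible region now rows[4,8) x cols[4,6) = 4x2
Op 5 cut(1, 0): punch at orig (5,4); cuts so far [(5, 4)]; region rows[4,8) x cols[4,6) = 4x2
Op 6 cut(0, 1): punch at orig (4,5); cuts so far [(4, 5), (5, 4)]; region rows[4,8) x cols[4,6) = 4x2
Op 7 cut(3, 0): punch at orig (7,4); cuts so far [(4, 5), (5, 4), (7, 4)]; region rows[4,8) x cols[4,6) = 4x2
Unfold 1 (reflect across v@6): 6 holes -> [(4, 5), (4, 6), (5, 4), (5, 7), (7, 4), (7, 7)]
Unfold 2 (reflect across v@4): 12 holes -> [(4, 1), (4, 2), (4, 5), (4, 6), (5, 0), (5, 3), (5, 4), (5, 7), (7, 0), (7, 3), (7, 4), (7, 7)]
Unfold 3 (reflect across h@4): 24 holes -> [(0, 0), (0, 3), (0, 4), (0, 7), (2, 0), (2, 3), (2, 4), (2, 7), (3, 1), (3, 2), (3, 5), (3, 6), (4, 1), (4, 2), (4, 5), (4, 6), (5, 0), (5, 3), (5, 4), (5, 7), (7, 0), (7, 3), (7, 4), (7, 7)]
Unfold 4 (reflect across v@8): 48 holes -> [(0, 0), (0, 3), (0, 4), (0, 7), (0, 8), (0, 11), (0, 12), (0, 15), (2, 0), (2, 3), (2, 4), (2, 7), (2, 8), (2, 11), (2, 12), (2, 15), (3, 1), (3, 2), (3, 5), (3, 6), (3, 9), (3, 10), (3, 13), (3, 14), (4, 1), (4, 2), (4, 5), (4, 6), (4, 9), (4, 10), (4, 13), (4, 14), (5, 0), (5, 3), (5, 4), (5, 7), (5, 8), (5, 11), (5, 12), (5, 15), (7, 0), (7, 3), (7, 4), (7, 7), (7, 8), (7, 11), (7, 12), (7, 15)]

Answer: O..OO..OO..OO..O
................
O..OO..OO..OO..O
.OO..OO..OO..OO.
.OO..OO..OO..OO.
O..OO..OO..OO..O
................
O..OO..OO..OO..O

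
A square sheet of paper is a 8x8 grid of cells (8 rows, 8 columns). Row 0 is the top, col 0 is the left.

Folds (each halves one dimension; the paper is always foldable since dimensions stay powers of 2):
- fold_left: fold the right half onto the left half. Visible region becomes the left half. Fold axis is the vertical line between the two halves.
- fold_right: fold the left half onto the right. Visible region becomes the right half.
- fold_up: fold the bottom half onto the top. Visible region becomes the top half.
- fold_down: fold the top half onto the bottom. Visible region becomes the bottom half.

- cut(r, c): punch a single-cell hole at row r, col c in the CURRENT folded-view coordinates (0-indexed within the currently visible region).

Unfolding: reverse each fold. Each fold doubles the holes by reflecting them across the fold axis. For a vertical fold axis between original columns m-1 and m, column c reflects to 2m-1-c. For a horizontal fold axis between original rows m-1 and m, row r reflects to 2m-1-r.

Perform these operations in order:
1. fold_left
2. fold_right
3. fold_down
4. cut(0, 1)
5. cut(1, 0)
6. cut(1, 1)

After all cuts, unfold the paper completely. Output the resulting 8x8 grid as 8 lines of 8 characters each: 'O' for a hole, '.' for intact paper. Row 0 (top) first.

Answer: ........
........
OOOOOOOO
O..OO..O
O..OO..O
OOOOOOOO
........
........

Derivation:
Op 1 fold_left: fold axis v@4; visible region now rows[0,8) x cols[0,4) = 8x4
Op 2 fold_right: fold axis v@2; visible region now rows[0,8) x cols[2,4) = 8x2
Op 3 fold_down: fold axis h@4; visible region now rows[4,8) x cols[2,4) = 4x2
Op 4 cut(0, 1): punch at orig (4,3); cuts so far [(4, 3)]; region rows[4,8) x cols[2,4) = 4x2
Op 5 cut(1, 0): punch at orig (5,2); cuts so far [(4, 3), (5, 2)]; region rows[4,8) x cols[2,4) = 4x2
Op 6 cut(1, 1): punch at orig (5,3); cuts so far [(4, 3), (5, 2), (5, 3)]; region rows[4,8) x cols[2,4) = 4x2
Unfold 1 (reflect across h@4): 6 holes -> [(2, 2), (2, 3), (3, 3), (4, 3), (5, 2), (5, 3)]
Unfold 2 (reflect across v@2): 12 holes -> [(2, 0), (2, 1), (2, 2), (2, 3), (3, 0), (3, 3), (4, 0), (4, 3), (5, 0), (5, 1), (5, 2), (5, 3)]
Unfold 3 (reflect across v@4): 24 holes -> [(2, 0), (2, 1), (2, 2), (2, 3), (2, 4), (2, 5), (2, 6), (2, 7), (3, 0), (3, 3), (3, 4), (3, 7), (4, 0), (4, 3), (4, 4), (4, 7), (5, 0), (5, 1), (5, 2), (5, 3), (5, 4), (5, 5), (5, 6), (5, 7)]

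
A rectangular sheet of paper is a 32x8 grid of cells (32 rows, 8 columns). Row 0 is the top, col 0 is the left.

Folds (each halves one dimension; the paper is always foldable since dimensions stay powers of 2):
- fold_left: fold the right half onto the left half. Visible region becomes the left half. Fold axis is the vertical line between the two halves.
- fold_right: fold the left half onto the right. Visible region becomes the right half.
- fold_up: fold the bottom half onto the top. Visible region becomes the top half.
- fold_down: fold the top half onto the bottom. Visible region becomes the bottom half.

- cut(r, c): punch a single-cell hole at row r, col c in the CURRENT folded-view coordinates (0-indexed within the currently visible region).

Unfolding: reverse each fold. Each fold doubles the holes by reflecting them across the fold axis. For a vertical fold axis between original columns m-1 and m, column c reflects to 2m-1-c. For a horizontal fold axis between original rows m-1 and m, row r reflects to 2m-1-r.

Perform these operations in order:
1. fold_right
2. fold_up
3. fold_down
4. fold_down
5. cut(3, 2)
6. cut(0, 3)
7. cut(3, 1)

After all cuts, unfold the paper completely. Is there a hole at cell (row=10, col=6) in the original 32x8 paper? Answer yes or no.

Answer: no

Derivation:
Op 1 fold_right: fold axis v@4; visible region now rows[0,32) x cols[4,8) = 32x4
Op 2 fold_up: fold axis h@16; visible region now rows[0,16) x cols[4,8) = 16x4
Op 3 fold_down: fold axis h@8; visible region now rows[8,16) x cols[4,8) = 8x4
Op 4 fold_down: fold axis h@12; visible region now rows[12,16) x cols[4,8) = 4x4
Op 5 cut(3, 2): punch at orig (15,6); cuts so far [(15, 6)]; region rows[12,16) x cols[4,8) = 4x4
Op 6 cut(0, 3): punch at orig (12,7); cuts so far [(12, 7), (15, 6)]; region rows[12,16) x cols[4,8) = 4x4
Op 7 cut(3, 1): punch at orig (15,5); cuts so far [(12, 7), (15, 5), (15, 6)]; region rows[12,16) x cols[4,8) = 4x4
Unfold 1 (reflect across h@12): 6 holes -> [(8, 5), (8, 6), (11, 7), (12, 7), (15, 5), (15, 6)]
Unfold 2 (reflect across h@8): 12 holes -> [(0, 5), (0, 6), (3, 7), (4, 7), (7, 5), (7, 6), (8, 5), (8, 6), (11, 7), (12, 7), (15, 5), (15, 6)]
Unfold 3 (reflect across h@16): 24 holes -> [(0, 5), (0, 6), (3, 7), (4, 7), (7, 5), (7, 6), (8, 5), (8, 6), (11, 7), (12, 7), (15, 5), (15, 6), (16, 5), (16, 6), (19, 7), (20, 7), (23, 5), (23, 6), (24, 5), (24, 6), (27, 7), (28, 7), (31, 5), (31, 6)]
Unfold 4 (reflect across v@4): 48 holes -> [(0, 1), (0, 2), (0, 5), (0, 6), (3, 0), (3, 7), (4, 0), (4, 7), (7, 1), (7, 2), (7, 5), (7, 6), (8, 1), (8, 2), (8, 5), (8, 6), (11, 0), (11, 7), (12, 0), (12, 7), (15, 1), (15, 2), (15, 5), (15, 6), (16, 1), (16, 2), (16, 5), (16, 6), (19, 0), (19, 7), (20, 0), (20, 7), (23, 1), (23, 2), (23, 5), (23, 6), (24, 1), (24, 2), (24, 5), (24, 6), (27, 0), (27, 7), (28, 0), (28, 7), (31, 1), (31, 2), (31, 5), (31, 6)]
Holes: [(0, 1), (0, 2), (0, 5), (0, 6), (3, 0), (3, 7), (4, 0), (4, 7), (7, 1), (7, 2), (7, 5), (7, 6), (8, 1), (8, 2), (8, 5), (8, 6), (11, 0), (11, 7), (12, 0), (12, 7), (15, 1), (15, 2), (15, 5), (15, 6), (16, 1), (16, 2), (16, 5), (16, 6), (19, 0), (19, 7), (20, 0), (20, 7), (23, 1), (23, 2), (23, 5), (23, 6), (24, 1), (24, 2), (24, 5), (24, 6), (27, 0), (27, 7), (28, 0), (28, 7), (31, 1), (31, 2), (31, 5), (31, 6)]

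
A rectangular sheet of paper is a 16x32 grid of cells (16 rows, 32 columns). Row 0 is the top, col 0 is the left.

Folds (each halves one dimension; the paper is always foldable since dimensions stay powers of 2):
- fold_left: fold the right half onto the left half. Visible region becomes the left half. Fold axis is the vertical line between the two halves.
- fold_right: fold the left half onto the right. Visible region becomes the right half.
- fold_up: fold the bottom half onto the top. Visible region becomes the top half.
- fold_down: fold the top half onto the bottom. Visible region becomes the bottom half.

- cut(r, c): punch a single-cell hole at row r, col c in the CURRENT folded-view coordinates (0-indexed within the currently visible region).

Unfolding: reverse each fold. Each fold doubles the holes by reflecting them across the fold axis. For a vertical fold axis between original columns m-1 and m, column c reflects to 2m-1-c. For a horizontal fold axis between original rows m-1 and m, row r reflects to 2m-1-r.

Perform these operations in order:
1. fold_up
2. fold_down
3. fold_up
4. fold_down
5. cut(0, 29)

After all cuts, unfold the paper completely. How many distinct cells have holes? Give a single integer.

Op 1 fold_up: fold axis h@8; visible region now rows[0,8) x cols[0,32) = 8x32
Op 2 fold_down: fold axis h@4; visible region now rows[4,8) x cols[0,32) = 4x32
Op 3 fold_up: fold axis h@6; visible region now rows[4,6) x cols[0,32) = 2x32
Op 4 fold_down: fold axis h@5; visible region now rows[5,6) x cols[0,32) = 1x32
Op 5 cut(0, 29): punch at orig (5,29); cuts so far [(5, 29)]; region rows[5,6) x cols[0,32) = 1x32
Unfold 1 (reflect across h@5): 2 holes -> [(4, 29), (5, 29)]
Unfold 2 (reflect across h@6): 4 holes -> [(4, 29), (5, 29), (6, 29), (7, 29)]
Unfold 3 (reflect across h@4): 8 holes -> [(0, 29), (1, 29), (2, 29), (3, 29), (4, 29), (5, 29), (6, 29), (7, 29)]
Unfold 4 (reflect across h@8): 16 holes -> [(0, 29), (1, 29), (2, 29), (3, 29), (4, 29), (5, 29), (6, 29), (7, 29), (8, 29), (9, 29), (10, 29), (11, 29), (12, 29), (13, 29), (14, 29), (15, 29)]

Answer: 16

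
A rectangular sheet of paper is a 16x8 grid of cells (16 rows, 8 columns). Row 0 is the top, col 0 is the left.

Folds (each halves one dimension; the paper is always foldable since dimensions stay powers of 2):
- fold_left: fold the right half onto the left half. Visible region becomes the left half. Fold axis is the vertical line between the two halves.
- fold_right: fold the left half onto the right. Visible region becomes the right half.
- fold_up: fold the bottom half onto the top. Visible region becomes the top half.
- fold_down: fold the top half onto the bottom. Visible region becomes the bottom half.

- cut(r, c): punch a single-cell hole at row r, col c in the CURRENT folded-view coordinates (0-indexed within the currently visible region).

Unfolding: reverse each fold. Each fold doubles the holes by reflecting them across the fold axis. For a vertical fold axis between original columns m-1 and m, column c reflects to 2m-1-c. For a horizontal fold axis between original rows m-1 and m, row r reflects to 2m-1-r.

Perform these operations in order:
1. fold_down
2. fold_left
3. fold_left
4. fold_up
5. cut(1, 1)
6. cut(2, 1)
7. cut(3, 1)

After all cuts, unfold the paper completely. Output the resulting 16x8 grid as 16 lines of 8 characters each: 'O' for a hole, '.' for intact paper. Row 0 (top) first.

Op 1 fold_down: fold axis h@8; visible region now rows[8,16) x cols[0,8) = 8x8
Op 2 fold_left: fold axis v@4; visible region now rows[8,16) x cols[0,4) = 8x4
Op 3 fold_left: fold axis v@2; visible region now rows[8,16) x cols[0,2) = 8x2
Op 4 fold_up: fold axis h@12; visible region now rows[8,12) x cols[0,2) = 4x2
Op 5 cut(1, 1): punch at orig (9,1); cuts so far [(9, 1)]; region rows[8,12) x cols[0,2) = 4x2
Op 6 cut(2, 1): punch at orig (10,1); cuts so far [(9, 1), (10, 1)]; region rows[8,12) x cols[0,2) = 4x2
Op 7 cut(3, 1): punch at orig (11,1); cuts so far [(9, 1), (10, 1), (11, 1)]; region rows[8,12) x cols[0,2) = 4x2
Unfold 1 (reflect across h@12): 6 holes -> [(9, 1), (10, 1), (11, 1), (12, 1), (13, 1), (14, 1)]
Unfold 2 (reflect across v@2): 12 holes -> [(9, 1), (9, 2), (10, 1), (10, 2), (11, 1), (11, 2), (12, 1), (12, 2), (13, 1), (13, 2), (14, 1), (14, 2)]
Unfold 3 (reflect across v@4): 24 holes -> [(9, 1), (9, 2), (9, 5), (9, 6), (10, 1), (10, 2), (10, 5), (10, 6), (11, 1), (11, 2), (11, 5), (11, 6), (12, 1), (12, 2), (12, 5), (12, 6), (13, 1), (13, 2), (13, 5), (13, 6), (14, 1), (14, 2), (14, 5), (14, 6)]
Unfold 4 (reflect across h@8): 48 holes -> [(1, 1), (1, 2), (1, 5), (1, 6), (2, 1), (2, 2), (2, 5), (2, 6), (3, 1), (3, 2), (3, 5), (3, 6), (4, 1), (4, 2), (4, 5), (4, 6), (5, 1), (5, 2), (5, 5), (5, 6), (6, 1), (6, 2), (6, 5), (6, 6), (9, 1), (9, 2), (9, 5), (9, 6), (10, 1), (10, 2), (10, 5), (10, 6), (11, 1), (11, 2), (11, 5), (11, 6), (12, 1), (12, 2), (12, 5), (12, 6), (13, 1), (13, 2), (13, 5), (13, 6), (14, 1), (14, 2), (14, 5), (14, 6)]

Answer: ........
.OO..OO.
.OO..OO.
.OO..OO.
.OO..OO.
.OO..OO.
.OO..OO.
........
........
.OO..OO.
.OO..OO.
.OO..OO.
.OO..OO.
.OO..OO.
.OO..OO.
........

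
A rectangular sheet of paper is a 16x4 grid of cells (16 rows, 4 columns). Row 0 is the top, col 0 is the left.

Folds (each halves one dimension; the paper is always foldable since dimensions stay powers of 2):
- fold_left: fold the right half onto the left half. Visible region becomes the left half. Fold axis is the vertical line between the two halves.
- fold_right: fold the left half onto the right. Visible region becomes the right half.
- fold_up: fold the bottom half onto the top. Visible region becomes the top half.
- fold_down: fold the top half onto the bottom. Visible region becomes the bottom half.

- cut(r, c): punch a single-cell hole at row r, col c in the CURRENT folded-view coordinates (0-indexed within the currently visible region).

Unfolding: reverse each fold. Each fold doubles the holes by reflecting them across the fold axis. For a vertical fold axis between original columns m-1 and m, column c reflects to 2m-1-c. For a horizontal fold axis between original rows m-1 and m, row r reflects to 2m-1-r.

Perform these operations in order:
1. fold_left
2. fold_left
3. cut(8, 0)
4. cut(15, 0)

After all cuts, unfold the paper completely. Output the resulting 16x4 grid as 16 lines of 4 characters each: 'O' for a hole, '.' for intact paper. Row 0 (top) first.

Answer: ....
....
....
....
....
....
....
....
OOOO
....
....
....
....
....
....
OOOO

Derivation:
Op 1 fold_left: fold axis v@2; visible region now rows[0,16) x cols[0,2) = 16x2
Op 2 fold_left: fold axis v@1; visible region now rows[0,16) x cols[0,1) = 16x1
Op 3 cut(8, 0): punch at orig (8,0); cuts so far [(8, 0)]; region rows[0,16) x cols[0,1) = 16x1
Op 4 cut(15, 0): punch at orig (15,0); cuts so far [(8, 0), (15, 0)]; region rows[0,16) x cols[0,1) = 16x1
Unfold 1 (reflect across v@1): 4 holes -> [(8, 0), (8, 1), (15, 0), (15, 1)]
Unfold 2 (reflect across v@2): 8 holes -> [(8, 0), (8, 1), (8, 2), (8, 3), (15, 0), (15, 1), (15, 2), (15, 3)]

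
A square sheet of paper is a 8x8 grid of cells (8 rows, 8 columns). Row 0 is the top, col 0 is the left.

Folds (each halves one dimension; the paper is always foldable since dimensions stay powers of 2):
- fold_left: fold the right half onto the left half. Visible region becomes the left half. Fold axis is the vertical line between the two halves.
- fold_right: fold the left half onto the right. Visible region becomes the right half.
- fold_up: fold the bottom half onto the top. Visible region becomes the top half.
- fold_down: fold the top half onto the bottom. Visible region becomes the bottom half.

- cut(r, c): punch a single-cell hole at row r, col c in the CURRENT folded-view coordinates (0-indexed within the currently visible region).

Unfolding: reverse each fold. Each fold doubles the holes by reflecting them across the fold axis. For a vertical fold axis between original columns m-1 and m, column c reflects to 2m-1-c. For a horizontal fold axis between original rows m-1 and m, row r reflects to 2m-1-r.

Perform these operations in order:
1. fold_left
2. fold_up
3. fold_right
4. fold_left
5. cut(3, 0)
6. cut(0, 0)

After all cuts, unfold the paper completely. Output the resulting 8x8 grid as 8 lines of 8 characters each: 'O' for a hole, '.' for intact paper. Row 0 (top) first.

Answer: OOOOOOOO
........
........
OOOOOOOO
OOOOOOOO
........
........
OOOOOOOO

Derivation:
Op 1 fold_left: fold axis v@4; visible region now rows[0,8) x cols[0,4) = 8x4
Op 2 fold_up: fold axis h@4; visible region now rows[0,4) x cols[0,4) = 4x4
Op 3 fold_right: fold axis v@2; visible region now rows[0,4) x cols[2,4) = 4x2
Op 4 fold_left: fold axis v@3; visible region now rows[0,4) x cols[2,3) = 4x1
Op 5 cut(3, 0): punch at orig (3,2); cuts so far [(3, 2)]; region rows[0,4) x cols[2,3) = 4x1
Op 6 cut(0, 0): punch at orig (0,2); cuts so far [(0, 2), (3, 2)]; region rows[0,4) x cols[2,3) = 4x1
Unfold 1 (reflect across v@3): 4 holes -> [(0, 2), (0, 3), (3, 2), (3, 3)]
Unfold 2 (reflect across v@2): 8 holes -> [(0, 0), (0, 1), (0, 2), (0, 3), (3, 0), (3, 1), (3, 2), (3, 3)]
Unfold 3 (reflect across h@4): 16 holes -> [(0, 0), (0, 1), (0, 2), (0, 3), (3, 0), (3, 1), (3, 2), (3, 3), (4, 0), (4, 1), (4, 2), (4, 3), (7, 0), (7, 1), (7, 2), (7, 3)]
Unfold 4 (reflect across v@4): 32 holes -> [(0, 0), (0, 1), (0, 2), (0, 3), (0, 4), (0, 5), (0, 6), (0, 7), (3, 0), (3, 1), (3, 2), (3, 3), (3, 4), (3, 5), (3, 6), (3, 7), (4, 0), (4, 1), (4, 2), (4, 3), (4, 4), (4, 5), (4, 6), (4, 7), (7, 0), (7, 1), (7, 2), (7, 3), (7, 4), (7, 5), (7, 6), (7, 7)]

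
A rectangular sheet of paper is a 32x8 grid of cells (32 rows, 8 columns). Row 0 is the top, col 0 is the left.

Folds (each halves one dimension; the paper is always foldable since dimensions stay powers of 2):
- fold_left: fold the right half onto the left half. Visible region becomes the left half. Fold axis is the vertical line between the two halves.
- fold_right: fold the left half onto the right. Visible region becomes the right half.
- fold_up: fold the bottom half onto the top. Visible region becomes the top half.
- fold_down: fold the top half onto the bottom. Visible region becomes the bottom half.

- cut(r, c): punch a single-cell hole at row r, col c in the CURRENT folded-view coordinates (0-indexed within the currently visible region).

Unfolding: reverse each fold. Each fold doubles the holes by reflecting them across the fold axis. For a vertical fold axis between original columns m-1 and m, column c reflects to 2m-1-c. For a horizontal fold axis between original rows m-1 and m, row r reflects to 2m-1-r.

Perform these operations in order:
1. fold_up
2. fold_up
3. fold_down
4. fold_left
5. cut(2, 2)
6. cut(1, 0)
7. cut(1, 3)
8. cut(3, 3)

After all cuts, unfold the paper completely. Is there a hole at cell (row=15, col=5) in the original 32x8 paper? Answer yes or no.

Op 1 fold_up: fold axis h@16; visible region now rows[0,16) x cols[0,8) = 16x8
Op 2 fold_up: fold axis h@8; visible region now rows[0,8) x cols[0,8) = 8x8
Op 3 fold_down: fold axis h@4; visible region now rows[4,8) x cols[0,8) = 4x8
Op 4 fold_left: fold axis v@4; visible region now rows[4,8) x cols[0,4) = 4x4
Op 5 cut(2, 2): punch at orig (6,2); cuts so far [(6, 2)]; region rows[4,8) x cols[0,4) = 4x4
Op 6 cut(1, 0): punch at orig (5,0); cuts so far [(5, 0), (6, 2)]; region rows[4,8) x cols[0,4) = 4x4
Op 7 cut(1, 3): punch at orig (5,3); cuts so far [(5, 0), (5, 3), (6, 2)]; region rows[4,8) x cols[0,4) = 4x4
Op 8 cut(3, 3): punch at orig (7,3); cuts so far [(5, 0), (5, 3), (6, 2), (7, 3)]; region rows[4,8) x cols[0,4) = 4x4
Unfold 1 (reflect across v@4): 8 holes -> [(5, 0), (5, 3), (5, 4), (5, 7), (6, 2), (6, 5), (7, 3), (7, 4)]
Unfold 2 (reflect across h@4): 16 holes -> [(0, 3), (0, 4), (1, 2), (1, 5), (2, 0), (2, 3), (2, 4), (2, 7), (5, 0), (5, 3), (5, 4), (5, 7), (6, 2), (6, 5), (7, 3), (7, 4)]
Unfold 3 (reflect across h@8): 32 holes -> [(0, 3), (0, 4), (1, 2), (1, 5), (2, 0), (2, 3), (2, 4), (2, 7), (5, 0), (5, 3), (5, 4), (5, 7), (6, 2), (6, 5), (7, 3), (7, 4), (8, 3), (8, 4), (9, 2), (9, 5), (10, 0), (10, 3), (10, 4), (10, 7), (13, 0), (13, 3), (13, 4), (13, 7), (14, 2), (14, 5), (15, 3), (15, 4)]
Unfold 4 (reflect across h@16): 64 holes -> [(0, 3), (0, 4), (1, 2), (1, 5), (2, 0), (2, 3), (2, 4), (2, 7), (5, 0), (5, 3), (5, 4), (5, 7), (6, 2), (6, 5), (7, 3), (7, 4), (8, 3), (8, 4), (9, 2), (9, 5), (10, 0), (10, 3), (10, 4), (10, 7), (13, 0), (13, 3), (13, 4), (13, 7), (14, 2), (14, 5), (15, 3), (15, 4), (16, 3), (16, 4), (17, 2), (17, 5), (18, 0), (18, 3), (18, 4), (18, 7), (21, 0), (21, 3), (21, 4), (21, 7), (22, 2), (22, 5), (23, 3), (23, 4), (24, 3), (24, 4), (25, 2), (25, 5), (26, 0), (26, 3), (26, 4), (26, 7), (29, 0), (29, 3), (29, 4), (29, 7), (30, 2), (30, 5), (31, 3), (31, 4)]
Holes: [(0, 3), (0, 4), (1, 2), (1, 5), (2, 0), (2, 3), (2, 4), (2, 7), (5, 0), (5, 3), (5, 4), (5, 7), (6, 2), (6, 5), (7, 3), (7, 4), (8, 3), (8, 4), (9, 2), (9, 5), (10, 0), (10, 3), (10, 4), (10, 7), (13, 0), (13, 3), (13, 4), (13, 7), (14, 2), (14, 5), (15, 3), (15, 4), (16, 3), (16, 4), (17, 2), (17, 5), (18, 0), (18, 3), (18, 4), (18, 7), (21, 0), (21, 3), (21, 4), (21, 7), (22, 2), (22, 5), (23, 3), (23, 4), (24, 3), (24, 4), (25, 2), (25, 5), (26, 0), (26, 3), (26, 4), (26, 7), (29, 0), (29, 3), (29, 4), (29, 7), (30, 2), (30, 5), (31, 3), (31, 4)]

Answer: no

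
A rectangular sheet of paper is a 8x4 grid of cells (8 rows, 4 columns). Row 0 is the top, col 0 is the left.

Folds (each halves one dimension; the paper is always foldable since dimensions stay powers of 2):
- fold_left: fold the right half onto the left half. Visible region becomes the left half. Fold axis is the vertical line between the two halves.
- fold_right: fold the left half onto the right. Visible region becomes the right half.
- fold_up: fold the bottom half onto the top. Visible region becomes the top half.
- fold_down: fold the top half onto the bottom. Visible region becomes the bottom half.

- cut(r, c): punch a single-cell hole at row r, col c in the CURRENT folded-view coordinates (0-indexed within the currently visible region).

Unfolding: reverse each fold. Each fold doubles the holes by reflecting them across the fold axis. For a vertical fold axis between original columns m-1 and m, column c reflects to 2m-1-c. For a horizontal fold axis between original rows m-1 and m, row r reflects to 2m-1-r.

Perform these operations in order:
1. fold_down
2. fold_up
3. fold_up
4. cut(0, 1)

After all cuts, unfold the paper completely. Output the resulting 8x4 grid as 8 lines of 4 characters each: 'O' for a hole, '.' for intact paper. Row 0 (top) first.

Op 1 fold_down: fold axis h@4; visible region now rows[4,8) x cols[0,4) = 4x4
Op 2 fold_up: fold axis h@6; visible region now rows[4,6) x cols[0,4) = 2x4
Op 3 fold_up: fold axis h@5; visible region now rows[4,5) x cols[0,4) = 1x4
Op 4 cut(0, 1): punch at orig (4,1); cuts so far [(4, 1)]; region rows[4,5) x cols[0,4) = 1x4
Unfold 1 (reflect across h@5): 2 holes -> [(4, 1), (5, 1)]
Unfold 2 (reflect across h@6): 4 holes -> [(4, 1), (5, 1), (6, 1), (7, 1)]
Unfold 3 (reflect across h@4): 8 holes -> [(0, 1), (1, 1), (2, 1), (3, 1), (4, 1), (5, 1), (6, 1), (7, 1)]

Answer: .O..
.O..
.O..
.O..
.O..
.O..
.O..
.O..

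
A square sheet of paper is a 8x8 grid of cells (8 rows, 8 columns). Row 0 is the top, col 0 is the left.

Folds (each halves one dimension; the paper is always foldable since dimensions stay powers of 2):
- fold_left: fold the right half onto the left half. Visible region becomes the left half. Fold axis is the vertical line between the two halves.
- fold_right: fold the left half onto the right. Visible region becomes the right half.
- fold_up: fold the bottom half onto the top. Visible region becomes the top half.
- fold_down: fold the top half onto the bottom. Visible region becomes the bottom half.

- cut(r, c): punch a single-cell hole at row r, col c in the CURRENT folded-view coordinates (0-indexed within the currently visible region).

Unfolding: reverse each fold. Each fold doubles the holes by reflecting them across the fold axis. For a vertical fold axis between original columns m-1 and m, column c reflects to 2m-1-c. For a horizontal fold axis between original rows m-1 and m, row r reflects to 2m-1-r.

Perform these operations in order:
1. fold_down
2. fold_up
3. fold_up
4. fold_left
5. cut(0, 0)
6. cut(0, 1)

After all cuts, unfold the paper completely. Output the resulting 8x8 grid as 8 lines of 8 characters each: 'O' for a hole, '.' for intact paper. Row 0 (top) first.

Op 1 fold_down: fold axis h@4; visible region now rows[4,8) x cols[0,8) = 4x8
Op 2 fold_up: fold axis h@6; visible region now rows[4,6) x cols[0,8) = 2x8
Op 3 fold_up: fold axis h@5; visible region now rows[4,5) x cols[0,8) = 1x8
Op 4 fold_left: fold axis v@4; visible region now rows[4,5) x cols[0,4) = 1x4
Op 5 cut(0, 0): punch at orig (4,0); cuts so far [(4, 0)]; region rows[4,5) x cols[0,4) = 1x4
Op 6 cut(0, 1): punch at orig (4,1); cuts so far [(4, 0), (4, 1)]; region rows[4,5) x cols[0,4) = 1x4
Unfold 1 (reflect across v@4): 4 holes -> [(4, 0), (4, 1), (4, 6), (4, 7)]
Unfold 2 (reflect across h@5): 8 holes -> [(4, 0), (4, 1), (4, 6), (4, 7), (5, 0), (5, 1), (5, 6), (5, 7)]
Unfold 3 (reflect across h@6): 16 holes -> [(4, 0), (4, 1), (4, 6), (4, 7), (5, 0), (5, 1), (5, 6), (5, 7), (6, 0), (6, 1), (6, 6), (6, 7), (7, 0), (7, 1), (7, 6), (7, 7)]
Unfold 4 (reflect across h@4): 32 holes -> [(0, 0), (0, 1), (0, 6), (0, 7), (1, 0), (1, 1), (1, 6), (1, 7), (2, 0), (2, 1), (2, 6), (2, 7), (3, 0), (3, 1), (3, 6), (3, 7), (4, 0), (4, 1), (4, 6), (4, 7), (5, 0), (5, 1), (5, 6), (5, 7), (6, 0), (6, 1), (6, 6), (6, 7), (7, 0), (7, 1), (7, 6), (7, 7)]

Answer: OO....OO
OO....OO
OO....OO
OO....OO
OO....OO
OO....OO
OO....OO
OO....OO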